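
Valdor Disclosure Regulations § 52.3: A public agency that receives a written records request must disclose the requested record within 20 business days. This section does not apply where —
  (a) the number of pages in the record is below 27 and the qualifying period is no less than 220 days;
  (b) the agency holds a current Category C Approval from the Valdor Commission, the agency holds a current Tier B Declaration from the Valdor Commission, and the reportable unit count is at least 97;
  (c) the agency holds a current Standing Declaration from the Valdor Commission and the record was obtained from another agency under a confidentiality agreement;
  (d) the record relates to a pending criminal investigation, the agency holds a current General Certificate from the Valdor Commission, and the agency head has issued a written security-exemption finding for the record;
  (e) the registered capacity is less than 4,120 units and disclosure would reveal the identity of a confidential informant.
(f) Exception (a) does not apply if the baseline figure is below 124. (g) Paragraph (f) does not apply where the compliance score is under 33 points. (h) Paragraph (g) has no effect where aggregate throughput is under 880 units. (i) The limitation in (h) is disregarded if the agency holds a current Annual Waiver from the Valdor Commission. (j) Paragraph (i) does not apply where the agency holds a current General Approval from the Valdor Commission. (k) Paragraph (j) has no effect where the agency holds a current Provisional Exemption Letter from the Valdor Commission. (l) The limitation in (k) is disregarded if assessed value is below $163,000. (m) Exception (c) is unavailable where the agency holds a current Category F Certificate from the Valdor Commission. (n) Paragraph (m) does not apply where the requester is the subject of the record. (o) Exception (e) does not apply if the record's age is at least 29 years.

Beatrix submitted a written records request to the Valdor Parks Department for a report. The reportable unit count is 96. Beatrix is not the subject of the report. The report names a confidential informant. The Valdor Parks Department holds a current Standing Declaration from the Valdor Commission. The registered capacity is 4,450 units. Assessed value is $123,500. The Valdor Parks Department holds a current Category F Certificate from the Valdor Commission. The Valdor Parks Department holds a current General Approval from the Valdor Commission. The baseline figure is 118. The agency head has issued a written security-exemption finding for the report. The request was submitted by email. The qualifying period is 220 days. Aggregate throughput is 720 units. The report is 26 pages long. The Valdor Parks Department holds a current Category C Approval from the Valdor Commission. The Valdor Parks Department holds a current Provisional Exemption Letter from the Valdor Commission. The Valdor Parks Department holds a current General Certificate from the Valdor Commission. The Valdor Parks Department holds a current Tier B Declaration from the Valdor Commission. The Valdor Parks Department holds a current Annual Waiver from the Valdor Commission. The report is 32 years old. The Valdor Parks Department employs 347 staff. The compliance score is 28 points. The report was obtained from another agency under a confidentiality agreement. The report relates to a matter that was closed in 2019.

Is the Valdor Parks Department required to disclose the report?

All of (a)'s requirements are met (the number of pages in the record is 26, below the 27 limit; the qualifying period is 220 days, meeting the 220 days threshold). But applying paragraphs (f)–(l): (f) operates against (a): the baseline figure is 118, below the 124 limit. (g) is engaged (the compliance score is 28 points, under the 33 points limit), but is itself disapplied by (h): (h) operates against (g): aggregate throughput is 720 units, under the 880 units limit. (i) would limit (h) — a current Annual Waiver is held — but (j) sets (i) aside: (j) operates against (i): a current General Approval is held. (k) is triggered (a current Provisional Exemption Letter is held), but is displaced by (l): (l) operates against (k): assessed value is $123,500, below the $163,000 limit. (a) is therefore removed.
Exception (b) fails — the reportable unit count is 96, short of 97.
Exception (c)'s conditions are all satisfied: a current Standing Declaration is held; the report was obtained under a confidentiality agreement. But: (m) operates against (c): a current Category F Certificate is held. (n) does not operate here (Beatrix is not the subject of the report), so (m) stands. Exception (c) does not apply.
Exception (d) requires that the record relates to a pending criminal investigation; but the report relates to a closed matter, so (d) is unavailable.
Exception (e) does not apply: the registered capacity is 4,450 units, not less than 4,120 units.
None of the exceptions is available; § 52.3 applies in full.

Yes — the Valdor Parks Department must disclose the report.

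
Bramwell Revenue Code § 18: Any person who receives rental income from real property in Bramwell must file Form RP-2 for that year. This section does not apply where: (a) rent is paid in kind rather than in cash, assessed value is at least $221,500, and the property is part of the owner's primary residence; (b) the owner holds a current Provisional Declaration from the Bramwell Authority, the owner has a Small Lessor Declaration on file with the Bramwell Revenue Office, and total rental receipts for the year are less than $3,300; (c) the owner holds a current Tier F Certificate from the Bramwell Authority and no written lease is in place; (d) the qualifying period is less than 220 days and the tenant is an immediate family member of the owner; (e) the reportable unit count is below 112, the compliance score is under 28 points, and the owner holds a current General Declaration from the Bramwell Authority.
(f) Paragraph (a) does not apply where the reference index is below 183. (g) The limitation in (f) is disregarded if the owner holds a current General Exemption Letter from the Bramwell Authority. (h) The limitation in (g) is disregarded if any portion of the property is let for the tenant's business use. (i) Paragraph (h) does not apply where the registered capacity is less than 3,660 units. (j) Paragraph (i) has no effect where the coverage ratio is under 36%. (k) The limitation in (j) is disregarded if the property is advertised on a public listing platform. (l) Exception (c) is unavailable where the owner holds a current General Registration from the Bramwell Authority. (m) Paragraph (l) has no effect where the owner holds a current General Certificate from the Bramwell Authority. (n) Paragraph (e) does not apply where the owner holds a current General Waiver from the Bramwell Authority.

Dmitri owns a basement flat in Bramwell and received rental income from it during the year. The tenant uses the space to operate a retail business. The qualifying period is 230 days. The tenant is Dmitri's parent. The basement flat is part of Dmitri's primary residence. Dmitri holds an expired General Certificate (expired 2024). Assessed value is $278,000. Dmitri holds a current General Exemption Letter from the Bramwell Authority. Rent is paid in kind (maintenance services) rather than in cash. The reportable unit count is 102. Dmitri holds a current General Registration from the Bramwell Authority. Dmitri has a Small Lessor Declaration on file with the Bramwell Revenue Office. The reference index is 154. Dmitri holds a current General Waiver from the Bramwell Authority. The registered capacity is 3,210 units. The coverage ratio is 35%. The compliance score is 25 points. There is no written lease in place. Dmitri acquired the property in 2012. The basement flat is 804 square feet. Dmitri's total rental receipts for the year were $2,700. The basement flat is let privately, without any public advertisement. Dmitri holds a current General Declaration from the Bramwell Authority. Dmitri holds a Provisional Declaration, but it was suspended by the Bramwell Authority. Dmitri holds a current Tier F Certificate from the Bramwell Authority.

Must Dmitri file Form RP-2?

Exception (a): rent is paid in kind; assessed value is $278,000, meeting the $221,500 threshold; the basement flat is part of the primary residence — every condition holds. But applying paragraphs (f)–(k): (f) operates against (a): the reference index is 154, below the 183 limit. (g) is triggered (a current General Exemption Letter is held), but is set aside by (h): (h) is engaged — the space is let for business use. (i) would limit (h) — the registered capacity is 3,210 units, less than the 3,660 units limit — but (j) sets (i) aside: (j) operates against (i): the coverage ratio is 35%, under the 36% limit. (k) is inapplicable (the property is let privately without advertisement), so (j) stands. So (a) is unavailable.
Exception (b) requires that the owner holds a current Provisional Declaration from the Bramwell Authority; but no current Provisional Declaration is held, so (b) is unavailable.
Exception (c): a current Tier F Certificate is held; there is no written lease — every condition holds. Turning to paragraphs (l)–(m): (l) applies — a current General Registration is held. (m), which would lift (l), does not operate here — the General Certificate is not current. So (c) is unavailable.
Exception (d) requires that the qualifying period is less than 220 days; but the qualifying period is 230 days, not less than 220 days, so (d) is unavailable.
All of (e)'s requirements are met (the reportable unit count is 102, below the 112 limit; the compliance score is 25 points, under the 28 points limit; a current General Declaration is held). But: (n) applies — a current General Waiver is held. So (e) is unavailable.
Every exception is unavailable, so the rule governs.

Yes — Dmitri must file Form RP-2.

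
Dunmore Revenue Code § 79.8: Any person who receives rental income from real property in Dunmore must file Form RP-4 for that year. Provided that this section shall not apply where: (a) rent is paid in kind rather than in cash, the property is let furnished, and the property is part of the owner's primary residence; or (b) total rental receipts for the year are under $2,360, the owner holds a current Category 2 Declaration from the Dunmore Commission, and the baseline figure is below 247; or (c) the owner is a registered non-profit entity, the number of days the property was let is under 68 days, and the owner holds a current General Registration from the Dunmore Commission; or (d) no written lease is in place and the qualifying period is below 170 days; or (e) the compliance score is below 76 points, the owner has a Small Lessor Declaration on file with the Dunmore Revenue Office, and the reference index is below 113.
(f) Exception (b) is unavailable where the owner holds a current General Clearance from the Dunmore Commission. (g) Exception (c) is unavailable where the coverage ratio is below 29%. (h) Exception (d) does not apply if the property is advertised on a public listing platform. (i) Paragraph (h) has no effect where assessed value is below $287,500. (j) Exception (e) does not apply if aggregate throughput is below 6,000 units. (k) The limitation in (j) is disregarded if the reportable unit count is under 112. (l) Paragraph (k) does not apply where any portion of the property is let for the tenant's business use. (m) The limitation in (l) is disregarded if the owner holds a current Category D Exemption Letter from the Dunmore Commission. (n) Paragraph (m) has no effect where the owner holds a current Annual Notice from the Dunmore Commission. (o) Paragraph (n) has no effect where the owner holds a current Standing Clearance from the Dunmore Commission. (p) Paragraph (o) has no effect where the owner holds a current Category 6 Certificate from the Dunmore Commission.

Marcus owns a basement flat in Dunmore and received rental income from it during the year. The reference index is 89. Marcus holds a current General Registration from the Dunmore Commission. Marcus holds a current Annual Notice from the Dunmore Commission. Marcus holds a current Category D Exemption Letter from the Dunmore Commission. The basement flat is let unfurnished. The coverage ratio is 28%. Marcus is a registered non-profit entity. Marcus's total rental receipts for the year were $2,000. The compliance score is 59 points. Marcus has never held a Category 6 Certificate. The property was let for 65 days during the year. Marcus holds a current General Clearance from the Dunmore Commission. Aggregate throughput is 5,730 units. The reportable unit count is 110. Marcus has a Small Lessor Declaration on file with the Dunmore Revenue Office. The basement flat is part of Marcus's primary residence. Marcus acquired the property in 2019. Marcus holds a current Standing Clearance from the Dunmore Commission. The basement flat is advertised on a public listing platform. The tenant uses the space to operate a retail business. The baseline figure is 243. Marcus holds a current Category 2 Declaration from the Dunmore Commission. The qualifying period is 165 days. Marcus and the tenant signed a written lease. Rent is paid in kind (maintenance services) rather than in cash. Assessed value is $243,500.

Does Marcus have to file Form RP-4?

Exception (a) does not apply: the property is let unfurnished.
All of (b)'s requirements are met (total rental receipts for the year are $2,000, under the $2,360 limit; a current Category 2 Declaration is held; the baseline figure is 243, below the 247 limit). However, paragraph (f) must be considered: (f) is engaged — a current General Clearance is held. So (b) is unavailable.
Exception (c) is satisfied on its face — Marcus is a registered non-profit; the number of days the property was let is 65 days, under the 68 days limit; a current General Registration is held. However, paragraph (g) must be considered: (g) is engaged — the coverage ratio is 28%, below the 29% limit. (c) is therefore removed.
Exception (d) requires that no written lease is in place; but a written lease is in place, so (d) is unavailable.
Exception (e)'s conditions are all satisfied: the compliance score is 59 points, below the 76 points limit; a Small Lessor Declaration is on file; the reference index is 89, below the 113 limit. Considering the limiting provisions: (j) would limit (e) — aggregate throughput is 5,730 units, below the 6,000 units limit — but (k) sets (j) aside: (k) operates against (j): the reportable unit count is 110, under the 112 limit. (l) is triggered (the space is let for business use), but is displaced by (m): (m) operates against (l): a current Category D Exemption Letter is held. (n) would limit (m) — a current Annual Notice is held — but (o) sets (n) aside: (o) applies — a current Standing Clearance is held. (p), which would lift (o), is not engaged — the Category 6 Certificate is not current. (e) remains available.

No — exception (e) applies; Marcus is not required to file Form RP-4.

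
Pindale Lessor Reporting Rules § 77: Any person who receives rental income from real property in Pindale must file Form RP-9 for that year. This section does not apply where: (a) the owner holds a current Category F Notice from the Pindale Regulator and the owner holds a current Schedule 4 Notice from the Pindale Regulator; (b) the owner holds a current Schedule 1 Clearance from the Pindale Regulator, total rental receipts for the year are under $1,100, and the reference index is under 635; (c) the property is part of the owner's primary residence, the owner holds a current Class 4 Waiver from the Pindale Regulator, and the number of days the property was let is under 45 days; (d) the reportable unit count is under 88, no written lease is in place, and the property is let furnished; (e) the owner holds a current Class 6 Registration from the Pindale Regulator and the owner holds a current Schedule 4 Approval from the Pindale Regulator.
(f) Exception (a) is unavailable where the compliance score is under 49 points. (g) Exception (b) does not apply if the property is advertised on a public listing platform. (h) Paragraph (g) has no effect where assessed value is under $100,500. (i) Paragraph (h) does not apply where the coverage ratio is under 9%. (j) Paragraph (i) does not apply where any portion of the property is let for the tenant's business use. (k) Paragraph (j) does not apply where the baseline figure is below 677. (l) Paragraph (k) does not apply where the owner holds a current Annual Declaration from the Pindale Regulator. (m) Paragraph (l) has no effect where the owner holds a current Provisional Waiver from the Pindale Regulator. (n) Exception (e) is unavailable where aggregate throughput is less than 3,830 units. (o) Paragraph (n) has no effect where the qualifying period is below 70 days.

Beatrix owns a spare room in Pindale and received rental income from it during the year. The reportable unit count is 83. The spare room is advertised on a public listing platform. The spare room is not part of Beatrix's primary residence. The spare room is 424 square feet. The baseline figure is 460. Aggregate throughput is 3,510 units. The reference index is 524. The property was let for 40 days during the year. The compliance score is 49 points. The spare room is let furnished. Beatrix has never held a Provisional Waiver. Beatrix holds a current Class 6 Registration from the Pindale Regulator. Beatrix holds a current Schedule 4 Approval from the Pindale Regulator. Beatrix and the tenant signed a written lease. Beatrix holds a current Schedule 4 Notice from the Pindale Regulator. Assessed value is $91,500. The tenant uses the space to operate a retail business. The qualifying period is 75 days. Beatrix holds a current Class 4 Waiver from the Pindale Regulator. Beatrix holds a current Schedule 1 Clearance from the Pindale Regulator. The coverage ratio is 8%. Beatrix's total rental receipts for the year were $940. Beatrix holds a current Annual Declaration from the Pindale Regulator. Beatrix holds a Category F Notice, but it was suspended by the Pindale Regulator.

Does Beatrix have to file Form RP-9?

No — exception (b) applies; Beatrix is not required to file Form RP-9.

Exception (a) fails — no current Category F Notice is held.
Exception (b) is satisfied on its face — a current Schedule 1 Clearance is held; total rental receipts for the year are $940, under the $1,100 limit; the reference index is 524, under the 635 limit. As to paragraphs (g)–(m): (g) operates (the property is publicly advertised), but is overridden by (h): (h) operates against (g): assessed value is $91,500, under the $100,500 limit. (i) would limit (h) — the coverage ratio is 8%, under the 9% limit — but (j) sets (i) aside: (j) operates — the space is let for business use. (k) would limit (j) — the baseline figure is 460, below the 677 limit — but (l) sets (k) aside: (l) operates against (k): a current Annual Declaration is held. (m) is inapplicable (no current Provisional Waiver is held), so (l) stands. So (b) applies.
Exception (c) does not apply: the spare room is not part of the primary residence.
Exception (d) requires that no written lease is in place; but a written lease is in place, so (d) is unavailable.
All of (e)'s requirements are met (a current Class 6 Registration is held; a current Schedule 4 Approval is held). Turning to paragraphs (n)–(o): (n) is triggered — aggregate throughput is 3,510 units, less than the 3,830 units limit. (o) does not operate here (the qualifying period is 75 days, not below 70 days), so (n) stands. (e) is therefore removed.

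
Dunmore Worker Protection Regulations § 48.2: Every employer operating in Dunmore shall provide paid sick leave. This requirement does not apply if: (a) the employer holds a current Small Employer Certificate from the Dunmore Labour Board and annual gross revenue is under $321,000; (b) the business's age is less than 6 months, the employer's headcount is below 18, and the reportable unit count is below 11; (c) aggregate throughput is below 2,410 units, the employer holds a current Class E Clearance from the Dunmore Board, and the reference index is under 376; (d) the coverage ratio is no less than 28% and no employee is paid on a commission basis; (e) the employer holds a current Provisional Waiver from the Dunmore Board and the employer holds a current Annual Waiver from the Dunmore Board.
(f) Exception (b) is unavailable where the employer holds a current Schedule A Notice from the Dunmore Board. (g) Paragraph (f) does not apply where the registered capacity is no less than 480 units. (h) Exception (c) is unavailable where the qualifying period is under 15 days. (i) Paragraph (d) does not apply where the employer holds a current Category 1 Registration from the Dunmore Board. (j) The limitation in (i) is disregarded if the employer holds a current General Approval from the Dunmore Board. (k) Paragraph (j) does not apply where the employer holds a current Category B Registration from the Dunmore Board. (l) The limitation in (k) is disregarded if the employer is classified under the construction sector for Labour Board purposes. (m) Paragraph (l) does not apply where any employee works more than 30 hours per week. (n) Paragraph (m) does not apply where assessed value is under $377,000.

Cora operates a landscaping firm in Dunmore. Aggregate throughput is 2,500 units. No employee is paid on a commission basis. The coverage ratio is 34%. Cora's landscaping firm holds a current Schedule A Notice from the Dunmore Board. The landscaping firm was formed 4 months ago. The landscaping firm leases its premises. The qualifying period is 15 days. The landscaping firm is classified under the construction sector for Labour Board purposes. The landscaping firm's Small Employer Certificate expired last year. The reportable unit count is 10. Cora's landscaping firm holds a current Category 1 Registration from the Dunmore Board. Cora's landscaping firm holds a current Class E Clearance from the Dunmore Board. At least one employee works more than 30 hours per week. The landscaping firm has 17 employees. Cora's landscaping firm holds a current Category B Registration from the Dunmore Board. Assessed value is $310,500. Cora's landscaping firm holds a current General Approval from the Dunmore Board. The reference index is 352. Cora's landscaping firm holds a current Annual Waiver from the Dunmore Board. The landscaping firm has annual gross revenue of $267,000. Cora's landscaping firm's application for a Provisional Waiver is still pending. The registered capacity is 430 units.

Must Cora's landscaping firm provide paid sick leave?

No — exception (d) applies; Cora's landscaping firm is not required to provide paid sick leave.

Exception (a) does not apply: the Small Employer Certificate has expired.
Exception (b)'s conditions are all satisfied: the business's age is 4 months, less than the 6 months limit; the employer's headcount is 17, below the 18 limit; the reportable unit count is 10, below the 11 limit. But: (f) is engaged — a current Schedule A Notice is held. (g) does not operate here (the registered capacity is 430 units, short of 480 units), so (f) stands. Exception (b) does not apply.
Exception (c) fails — aggregate throughput is 2,500 units, not below 2,410 units.
Exception (d)'s conditions are all satisfied: the coverage ratio is 34%, meeting the 28% threshold; no employee is paid on commission. Under paragraphs (i)–(n): (i) would limit (d) — a current Category 1 Registration is held — but (j) sets (i) aside: (j) operates against (i): a current General Approval is held. (k) would limit (j) — a current Category B Registration is held — but (l) sets (k) aside: (l) operates against (k): the landscaping firm is classified under the construction sector. (m) is triggered (at least one employee exceeds 30 hours/week), but is itself disapplied by (n): (n) is engaged — assessed value is $310,500, under the $377,000 limit. (d) remains available.
Exception (e) does not apply: no current Provisional Waiver is held.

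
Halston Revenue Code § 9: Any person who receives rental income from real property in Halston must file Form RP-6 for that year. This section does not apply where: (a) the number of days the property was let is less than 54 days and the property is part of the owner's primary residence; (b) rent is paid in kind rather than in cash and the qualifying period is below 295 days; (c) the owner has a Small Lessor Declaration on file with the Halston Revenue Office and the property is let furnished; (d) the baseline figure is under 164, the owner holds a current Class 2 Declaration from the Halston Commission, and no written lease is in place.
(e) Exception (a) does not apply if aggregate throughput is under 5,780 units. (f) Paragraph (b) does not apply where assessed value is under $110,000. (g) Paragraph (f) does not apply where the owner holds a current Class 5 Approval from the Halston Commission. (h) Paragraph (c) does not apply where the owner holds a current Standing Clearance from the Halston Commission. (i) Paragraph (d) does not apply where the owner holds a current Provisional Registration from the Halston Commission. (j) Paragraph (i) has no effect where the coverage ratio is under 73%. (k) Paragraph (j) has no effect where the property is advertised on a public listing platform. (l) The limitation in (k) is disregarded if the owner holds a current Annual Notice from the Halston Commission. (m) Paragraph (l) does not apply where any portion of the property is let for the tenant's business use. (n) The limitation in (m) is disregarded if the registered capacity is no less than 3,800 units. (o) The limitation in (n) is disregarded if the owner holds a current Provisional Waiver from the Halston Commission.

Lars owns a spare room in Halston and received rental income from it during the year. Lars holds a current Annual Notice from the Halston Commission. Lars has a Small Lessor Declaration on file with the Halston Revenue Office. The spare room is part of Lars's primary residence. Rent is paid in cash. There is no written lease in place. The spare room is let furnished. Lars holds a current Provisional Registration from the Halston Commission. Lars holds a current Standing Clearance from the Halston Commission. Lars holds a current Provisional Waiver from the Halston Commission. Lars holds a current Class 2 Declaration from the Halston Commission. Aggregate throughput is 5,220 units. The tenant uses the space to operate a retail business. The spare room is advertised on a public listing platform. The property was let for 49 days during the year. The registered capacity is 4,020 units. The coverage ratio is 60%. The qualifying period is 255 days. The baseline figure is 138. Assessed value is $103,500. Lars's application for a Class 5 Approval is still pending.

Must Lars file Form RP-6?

All of (a)'s requirements are met (the number of days the property was let is 49 days, less than the 54 days limit; the spare room is part of the primary residence). But applying paragraph (e): (e) operates against (a): aggregate throughput is 5,220 units, under the 5,780 units limit. (a) is therefore removed.
Exception (b) does not apply: rent is paid in cash.
Exception (c)'s conditions are all satisfied: a Small Lessor Declaration is on file; the property is let furnished. But applying paragraph (h): (h) operates against (c): a current Standing Clearance is held. (c) is therefore removed.
All of (d)'s requirements are met (the baseline figure is 138, under the 164 limit; a current Class 2 Declaration is held; there is no written lease). Turning to paragraphs (i)–(o): (i) operates against (d): a current Provisional Registration is held. (j) would limit (i) — the coverage ratio is 60%, under the 73% limit — but (k) sets (j) aside: (k) operates against (j): the property is publicly advertised. (l) would limit (k) — a current Annual Notice is held — but (m) sets (l) aside: (m) is triggered — the space is let for business use. (n) would limit (m) — the registered capacity is 4,020 units, meeting the 3,800 units threshold — but (o) sets (n) aside: (o) operates against (n): a current Provisional Waiver is held. Exception (d) does not apply.
No exception is made out. Lars falls within the general rule.

Yes — Lars must file Form RP-6.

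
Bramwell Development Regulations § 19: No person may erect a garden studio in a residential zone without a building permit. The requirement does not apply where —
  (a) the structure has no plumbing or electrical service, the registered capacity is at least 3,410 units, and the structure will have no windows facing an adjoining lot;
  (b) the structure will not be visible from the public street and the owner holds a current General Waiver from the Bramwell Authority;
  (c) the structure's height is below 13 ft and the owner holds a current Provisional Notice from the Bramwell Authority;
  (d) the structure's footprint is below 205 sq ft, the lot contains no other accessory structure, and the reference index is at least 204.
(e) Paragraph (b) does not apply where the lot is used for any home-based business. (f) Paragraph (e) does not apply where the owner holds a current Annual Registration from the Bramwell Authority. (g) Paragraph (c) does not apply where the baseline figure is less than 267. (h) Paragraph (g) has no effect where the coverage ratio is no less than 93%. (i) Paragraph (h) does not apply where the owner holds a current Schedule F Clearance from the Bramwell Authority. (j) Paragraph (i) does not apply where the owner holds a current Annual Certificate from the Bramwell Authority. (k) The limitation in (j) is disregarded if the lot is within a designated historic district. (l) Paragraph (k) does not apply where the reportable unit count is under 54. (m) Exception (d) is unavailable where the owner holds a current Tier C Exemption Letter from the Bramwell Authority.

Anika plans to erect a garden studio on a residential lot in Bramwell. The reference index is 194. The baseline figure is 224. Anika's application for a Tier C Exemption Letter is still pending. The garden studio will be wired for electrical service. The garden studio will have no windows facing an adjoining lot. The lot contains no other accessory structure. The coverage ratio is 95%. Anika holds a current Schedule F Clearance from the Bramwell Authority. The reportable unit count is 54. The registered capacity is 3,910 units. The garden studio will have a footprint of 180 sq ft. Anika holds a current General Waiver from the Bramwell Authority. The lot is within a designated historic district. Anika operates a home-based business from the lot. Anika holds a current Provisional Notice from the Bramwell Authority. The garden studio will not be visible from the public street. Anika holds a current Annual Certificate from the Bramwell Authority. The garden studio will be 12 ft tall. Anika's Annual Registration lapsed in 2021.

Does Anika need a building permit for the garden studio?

Yes — Anika must obtain a building permit.

Exception (a) fails — electrical service is planned.
All of (b)'s requirements are met (the structure will not be visible from the street; a current General Waiver is held). Turning to paragraphs (e)–(f): (e) is engaged — a home-based business operates on the lot. (f) is not engaged (there is no Annual Registration in force), so (e) stands. Exception (b) does not apply.
Exception (c) is satisfied on its face — the structure's height is 12 ft, below the 13 ft limit; a current Provisional Notice is held. But applying paragraphs (g)–(l): (g) operates against (c): the baseline figure is 224, less than the 267 limit. (h) would limit (g) — the coverage ratio is 95%, meeting the 93% threshold — but (i) sets (h) aside: (i) is triggered — a current Schedule F Clearance is held. (j) would limit (i) — a current Annual Certificate is held — but (k) sets (j) aside: (k) operates against (j): the lot is in a historic district. (l), which would lift (k), is not triggered — the reportable unit count is 54, not under 54. (c) is therefore removed.
Exception (d) requires that the reference index is at least 204; but the reference index is 194, short of 204, so (d) is unavailable.
Every exception is unavailable, so the rule governs.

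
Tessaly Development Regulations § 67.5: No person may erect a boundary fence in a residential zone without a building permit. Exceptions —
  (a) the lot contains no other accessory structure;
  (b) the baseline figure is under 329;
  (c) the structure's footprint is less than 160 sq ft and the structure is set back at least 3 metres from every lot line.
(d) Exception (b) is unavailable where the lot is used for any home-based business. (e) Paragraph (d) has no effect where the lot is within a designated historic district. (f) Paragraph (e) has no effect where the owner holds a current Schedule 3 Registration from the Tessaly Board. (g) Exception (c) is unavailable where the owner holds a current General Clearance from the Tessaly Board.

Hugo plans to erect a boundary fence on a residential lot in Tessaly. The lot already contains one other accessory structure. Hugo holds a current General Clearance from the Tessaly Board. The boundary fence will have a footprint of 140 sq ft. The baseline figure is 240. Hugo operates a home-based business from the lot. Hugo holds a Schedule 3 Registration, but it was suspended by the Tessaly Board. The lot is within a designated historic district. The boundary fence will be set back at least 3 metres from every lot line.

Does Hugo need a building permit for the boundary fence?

No — exception (b) applies; Hugo does not need a building permit.

Exception (a) does not apply: the lot already has another accessory structure.
All of (b)'s requirements are met (the baseline figure is 240, under the 329 limit). Under paragraphs (d)–(f): (d) would limit (b) — a home-based business operates on the lot — but (e) sets (d) aside: (e) operates against (d): the lot is in a historic district. (f) does not operate here (no current Schedule 3 Registration is held), so (e) stands. Exception (b) stands.
Exception (c): the structure's footprint is 140 sq ft, less than the 160 sq ft limit; the setback is at least 3 m on every side — every condition holds. But: (g) operates against (c): a current General Clearance is held. Exception (c) does not apply.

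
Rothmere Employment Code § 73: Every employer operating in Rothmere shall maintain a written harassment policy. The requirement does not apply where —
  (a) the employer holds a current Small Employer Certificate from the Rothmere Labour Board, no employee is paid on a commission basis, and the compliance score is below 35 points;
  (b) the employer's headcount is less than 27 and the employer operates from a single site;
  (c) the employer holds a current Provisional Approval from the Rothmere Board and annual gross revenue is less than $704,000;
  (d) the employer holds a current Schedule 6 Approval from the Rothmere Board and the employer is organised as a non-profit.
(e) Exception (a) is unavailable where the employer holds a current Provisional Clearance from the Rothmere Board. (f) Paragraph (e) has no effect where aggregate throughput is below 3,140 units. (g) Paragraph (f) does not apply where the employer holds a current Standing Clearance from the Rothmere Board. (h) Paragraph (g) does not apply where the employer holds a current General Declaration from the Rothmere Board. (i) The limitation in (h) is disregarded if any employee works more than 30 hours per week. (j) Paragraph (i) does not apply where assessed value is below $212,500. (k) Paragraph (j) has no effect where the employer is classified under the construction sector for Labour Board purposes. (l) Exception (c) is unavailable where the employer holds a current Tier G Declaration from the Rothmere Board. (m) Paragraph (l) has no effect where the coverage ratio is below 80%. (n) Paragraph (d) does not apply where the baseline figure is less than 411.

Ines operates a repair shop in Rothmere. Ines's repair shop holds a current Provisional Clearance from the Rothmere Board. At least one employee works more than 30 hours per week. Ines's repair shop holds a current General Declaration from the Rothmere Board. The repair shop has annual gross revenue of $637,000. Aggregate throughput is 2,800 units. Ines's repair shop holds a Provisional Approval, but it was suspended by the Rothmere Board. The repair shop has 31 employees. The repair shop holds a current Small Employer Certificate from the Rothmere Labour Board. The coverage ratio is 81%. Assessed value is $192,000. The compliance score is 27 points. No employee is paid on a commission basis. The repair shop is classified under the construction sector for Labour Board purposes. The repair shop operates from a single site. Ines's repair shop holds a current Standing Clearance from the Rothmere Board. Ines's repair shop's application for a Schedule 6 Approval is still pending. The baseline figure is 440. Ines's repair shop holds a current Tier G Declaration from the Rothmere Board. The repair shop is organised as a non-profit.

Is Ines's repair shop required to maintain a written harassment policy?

Yes — Ines's repair shop must maintain a written harassment policy.

All of (a)'s requirements are met (a current Small Employer Certificate is held; no employee is paid on commission; the compliance score is 27 points, below the 35 points limit). But applying paragraphs (e)–(k): (e) applies — a current Provisional Clearance is held. (f) would limit (e) — aggregate throughput is 2,800 units, below the 3,140 units limit — but (g) sets (f) aside: (g) operates — a current Standing Clearance is held. (h) is engaged (a current General Declaration is held), but is overridden by (i): (i) operates — at least one employee exceeds 30 hours/week. (j) is engaged (assessed value is $192,000, below the $212,500 limit), but is overridden by (k): (k) is triggered — the repair shop is classified under the construction sector. Exception (a) does not apply.
Exception (b) requires that the employer's headcount is less than 27; but the employer's headcount is 31, not less than 27, so (b) is unavailable.
Exception (c) requires that the employer holds a current Provisional Approval from the Rothmere Board; but there is no Provisional Approval in force, so (c) is unavailable.
Exception (d) fails — no current Schedule 6 Approval is held.
No exception applies. The general rule governs.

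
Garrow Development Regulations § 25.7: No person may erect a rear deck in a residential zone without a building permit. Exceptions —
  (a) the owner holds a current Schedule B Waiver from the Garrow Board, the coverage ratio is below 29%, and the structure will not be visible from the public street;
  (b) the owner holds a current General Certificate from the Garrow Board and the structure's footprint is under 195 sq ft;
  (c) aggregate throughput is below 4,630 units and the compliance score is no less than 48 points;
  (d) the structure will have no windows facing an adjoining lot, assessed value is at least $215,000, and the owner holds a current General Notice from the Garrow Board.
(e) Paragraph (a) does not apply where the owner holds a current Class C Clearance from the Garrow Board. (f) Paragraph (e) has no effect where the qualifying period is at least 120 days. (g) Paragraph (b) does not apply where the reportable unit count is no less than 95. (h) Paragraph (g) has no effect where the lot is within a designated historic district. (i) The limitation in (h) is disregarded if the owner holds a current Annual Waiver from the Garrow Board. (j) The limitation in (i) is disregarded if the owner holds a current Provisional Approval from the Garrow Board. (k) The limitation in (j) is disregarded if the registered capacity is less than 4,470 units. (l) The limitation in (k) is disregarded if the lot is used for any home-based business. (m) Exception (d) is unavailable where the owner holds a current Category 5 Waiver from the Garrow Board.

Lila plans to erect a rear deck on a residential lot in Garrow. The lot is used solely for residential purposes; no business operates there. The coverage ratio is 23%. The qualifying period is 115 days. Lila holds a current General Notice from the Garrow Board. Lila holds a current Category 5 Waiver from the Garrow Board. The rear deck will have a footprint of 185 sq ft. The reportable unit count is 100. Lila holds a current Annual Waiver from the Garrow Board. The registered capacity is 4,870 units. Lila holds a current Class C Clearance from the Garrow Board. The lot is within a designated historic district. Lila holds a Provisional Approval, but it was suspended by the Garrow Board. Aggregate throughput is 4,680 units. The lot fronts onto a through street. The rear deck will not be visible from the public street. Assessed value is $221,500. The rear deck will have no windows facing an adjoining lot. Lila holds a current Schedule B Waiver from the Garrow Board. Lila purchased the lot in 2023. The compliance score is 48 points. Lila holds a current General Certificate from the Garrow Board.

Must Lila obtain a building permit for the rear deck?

All of (a)'s requirements are met (a current Schedule B Waiver is held; the coverage ratio is 23%, below the 29% limit; the structure will not be visible from the street). But: (e) applies — a current Class C Clearance is held. (f) is not engaged (the qualifying period is 115 days, short of 120 days), so (e) stands. So (a) is unavailable.
Exception (b): a current General Certificate is held; the structure's footprint is 185 sq ft, under the 195 sq ft limit — every condition holds. But applying paragraphs (g)–(l): (g) applies — the reportable unit count is 100, meeting the 95 threshold. (h) would limit (g) — the lot is in a historic district — but (i) sets (h) aside: (i) is triggered — a current Annual Waiver is held. (j) is inapplicable (no current Provisional Approval is held), so (i) stands. Exception (b) does not apply.
Exception (c) does not apply: aggregate throughput is 4,680 units, not below 4,630 units.
All of (d)'s requirements are met (no windows face an adjoining lot; assessed value is $221,500, meeting the $215,000 threshold; a current General Notice is held). But applying paragraph (m): (m) is engaged — a current Category 5 Waiver is held. So (d) is unavailable.
None of the exceptions is available; § 25.7 applies in full.

Yes — Lila must obtain a building permit.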